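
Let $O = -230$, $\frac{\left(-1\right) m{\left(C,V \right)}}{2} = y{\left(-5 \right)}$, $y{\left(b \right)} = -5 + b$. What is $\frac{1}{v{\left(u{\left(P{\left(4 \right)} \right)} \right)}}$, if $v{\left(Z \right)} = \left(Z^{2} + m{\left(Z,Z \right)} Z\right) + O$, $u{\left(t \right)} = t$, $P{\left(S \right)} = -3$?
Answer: $- \frac{1}{281} \approx -0.0035587$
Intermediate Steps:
$m{\left(C,V \right)} = 20$ ($m{\left(C,V \right)} = - 2 \left(-5 - 5\right) = \left(-2\right) \left(-10\right) = 20$)
$v{\left(Z \right)} = -230 + Z^{2} + 20 Z$ ($v{\left(Z \right)} = \left(Z^{2} + 20 Z\right) - 230 = -230 + Z^{2} + 20 Z$)
$\frac{1}{v{\left(u{\left(P{\left(4 \right)} \right)} \right)}} = \frac{1}{-230 + \left(-3\right)^{2} + 20 \left(-3\right)} = \frac{1}{-230 + 9 - 60} = \frac{1}{-281} = - \frac{1}{281}$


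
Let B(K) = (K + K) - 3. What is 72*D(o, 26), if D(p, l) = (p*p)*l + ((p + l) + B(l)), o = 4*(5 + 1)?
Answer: 1085400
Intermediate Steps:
B(K) = -3 + 2*K (B(K) = 2*K - 3 = -3 + 2*K)
o = 24 (o = 4*6 = 24)
D(p, l) = -3 + p + 3*l + l*p² (D(p, l) = (p*p)*l + ((p + l) + (-3 + 2*l)) = p²*l + ((l + p) + (-3 + 2*l)) = l*p² + (-3 + p + 3*l) = -3 + p + 3*l + l*p²)
72*D(o, 26) = 72*(-3 + 24 + 3*26 + 26*24²) = 72*(-3 + 24 + 78 + 26*576) = 72*(-3 + 24 + 78 + 14976) = 72*15075 = 1085400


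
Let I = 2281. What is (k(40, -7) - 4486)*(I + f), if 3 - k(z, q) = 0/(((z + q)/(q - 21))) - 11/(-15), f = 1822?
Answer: -275951368/15 ≈ -1.8397e+7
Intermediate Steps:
k(z, q) = 34/15 (k(z, q) = 3 - (0/(((z + q)/(q - 21))) - 11/(-15)) = 3 - (0/(((q + z)/(-21 + q))) - 11*(-1/15)) = 3 - (0/(((q + z)/(-21 + q))) + 11/15) = 3 - (0*((-21 + q)/(q + z)) + 11/15) = 3 - (0 + 11/15) = 3 - 1*11/15 = 3 - 11/15 = 34/15)
(k(40, -7) - 4486)*(I + f) = (34/15 - 4486)*(2281 + 1822) = -67256/15*4103 = -275951368/15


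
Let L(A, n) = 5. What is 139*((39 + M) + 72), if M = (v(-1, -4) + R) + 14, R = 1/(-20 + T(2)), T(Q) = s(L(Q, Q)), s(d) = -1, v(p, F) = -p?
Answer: 367655/21 ≈ 17507.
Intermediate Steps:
T(Q) = -1
R = -1/21 (R = 1/(-20 - 1) = 1/(-21) = -1/21 ≈ -0.047619)
M = 314/21 (M = (-1*(-1) - 1/21) + 14 = (1 - 1/21) + 14 = 20/21 + 14 = 314/21 ≈ 14.952)
139*((39 + M) + 72) = 139*((39 + 314/21) + 72) = 139*(1133/21 + 72) = 139*(2645/21) = 367655/21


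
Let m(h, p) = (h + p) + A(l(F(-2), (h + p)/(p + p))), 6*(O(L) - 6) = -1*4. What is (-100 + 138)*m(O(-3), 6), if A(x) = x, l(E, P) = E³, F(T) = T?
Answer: 380/3 ≈ 126.67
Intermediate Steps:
O(L) = 16/3 (O(L) = 6 + (-1*4)/6 = 6 + (⅙)*(-4) = 6 - ⅔ = 16/3)
m(h, p) = -8 + h + p (m(h, p) = (h + p) + (-2)³ = (h + p) - 8 = -8 + h + p)
(-100 + 138)*m(O(-3), 6) = (-100 + 138)*(-8 + 16/3 + 6) = 38*(10/3) = 380/3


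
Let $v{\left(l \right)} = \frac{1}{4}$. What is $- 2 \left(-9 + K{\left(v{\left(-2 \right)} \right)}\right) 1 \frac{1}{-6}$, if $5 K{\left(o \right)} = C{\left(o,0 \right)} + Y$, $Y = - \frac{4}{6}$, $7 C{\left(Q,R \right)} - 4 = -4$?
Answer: $- \frac{137}{45} \approx -3.0444$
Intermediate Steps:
$C{\left(Q,R \right)} = 0$ ($C{\left(Q,R \right)} = \frac{4}{7} + \frac{1}{7} \left(-4\right) = \frac{4}{7} - \frac{4}{7} = 0$)
$v{\left(l \right)} = \frac{1}{4}$
$Y = - \frac{2}{3}$ ($Y = \left(-4\right) \frac{1}{6} = - \frac{2}{3} \approx -0.66667$)
$K{\left(o \right)} = - \frac{2}{15}$ ($K{\left(o \right)} = \frac{0 - \frac{2}{3}}{5} = \frac{1}{5} \left(- \frac{2}{3}\right) = - \frac{2}{15}$)
$- 2 \left(-9 + K{\left(v{\left(-2 \right)} \right)}\right) 1 \frac{1}{-6} = - 2 \left(-9 - \frac{2}{15}\right) 1 \frac{1}{-6} = \left(-2\right) \left(- \frac{137}{15}\right) 1 \left(- \frac{1}{6}\right) = \frac{274}{15} \left(- \frac{1}{6}\right) = - \frac{137}{45}$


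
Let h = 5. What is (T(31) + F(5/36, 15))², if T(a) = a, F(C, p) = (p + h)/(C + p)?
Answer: 12411529/11881 ≈ 1044.7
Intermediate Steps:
F(C, p) = (5 + p)/(C + p) (F(C, p) = (p + 5)/(C + p) = (5 + p)/(C + p))
(T(31) + F(5/36, 15))² = (31 + (5 + 15)/(5/36 + 15))² = (31 + 20/(5*(1/36) + 15))² = (31 + 20/(5/36 + 15))² = (31 + 20/(545/36))² = (31 + (36/545)*20)² = (31 + 144/109)² = (3523/109)² = 12411529/11881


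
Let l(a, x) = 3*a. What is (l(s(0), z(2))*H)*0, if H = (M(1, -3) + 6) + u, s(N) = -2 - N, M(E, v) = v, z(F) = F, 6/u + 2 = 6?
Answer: 0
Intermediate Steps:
u = 3/2 (u = 6/(-2 + 6) = 6/4 = 6*(¼) = 3/2 ≈ 1.5000)
H = 9/2 (H = (-3 + 6) + 3/2 = 3 + 3/2 = 9/2 ≈ 4.5000)
(l(s(0), z(2))*H)*0 = ((3*(-2 - 1*0))*(9/2))*0 = ((3*(-2 + 0))*(9/2))*0 = ((3*(-2))*(9/2))*0 = -6*9/2*0 = -27*0 = 0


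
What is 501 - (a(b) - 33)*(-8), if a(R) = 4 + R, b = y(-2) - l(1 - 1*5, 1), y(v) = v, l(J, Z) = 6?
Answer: 205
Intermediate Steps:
b = -8 (b = -2 - 1*6 = -2 - 6 = -8)
501 - (a(b) - 33)*(-8) = 501 - ((4 - 8) - 33)*(-8) = 501 - (-4 - 33)*(-8) = 501 - (-37)*(-8) = 501 - 1*296 = 501 - 296 = 205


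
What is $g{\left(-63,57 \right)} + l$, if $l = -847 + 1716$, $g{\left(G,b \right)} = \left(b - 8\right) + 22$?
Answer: $940$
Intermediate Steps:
$g{\left(G,b \right)} = 14 + b$ ($g{\left(G,b \right)} = \left(-8 + b\right) + 22 = 14 + b$)
$l = 869$
$g{\left(-63,57 \right)} + l = \left(14 + 57\right) + 869 = 71 + 869 = 940$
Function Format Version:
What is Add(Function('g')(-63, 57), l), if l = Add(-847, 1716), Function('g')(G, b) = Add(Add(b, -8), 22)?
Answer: 940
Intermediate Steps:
Function('g')(G, b) = Add(14, b) (Function('g')(G, b) = Add(Add(-8, b), 22) = Add(14, b))
l = 869
Add(Function('g')(-63, 57), l) = Add(Add(14, 57), 869) = Add(71, 869) = 940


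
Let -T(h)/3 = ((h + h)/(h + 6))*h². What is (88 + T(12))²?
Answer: 238144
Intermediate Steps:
T(h) = -6*h³/(6 + h) (T(h) = -3*(h + h)/(h + 6)*h² = -3*(2*h)/(6 + h)*h² = -3*2*h/(6 + h)*h² = -6*h³/(6 + h))
(88 + T(12))² = (88 - 6*12³/(6 + 12))² = (88 - 6*1728/18)² = (88 - 6*1728*1/18)² = (88 - 576)² = (-488)² = 238144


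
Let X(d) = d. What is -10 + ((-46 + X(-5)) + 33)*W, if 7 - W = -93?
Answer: -1810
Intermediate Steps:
W = 100 (W = 7 - 1*(-93) = 7 + 93 = 100)
-10 + ((-46 + X(-5)) + 33)*W = -10 + ((-46 - 5) + 33)*100 = -10 + (-51 + 33)*100 = -10 - 18*100 = -10 - 1800 = -1810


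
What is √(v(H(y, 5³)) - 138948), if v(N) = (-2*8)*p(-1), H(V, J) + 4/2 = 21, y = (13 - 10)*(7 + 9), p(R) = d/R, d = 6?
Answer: 6*I*√3857 ≈ 372.63*I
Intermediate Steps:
p(R) = 6/R
y = 48 (y = 3*16 = 48)
H(V, J) = 19 (H(V, J) = -2 + 21 = 19)
v(N) = 96 (v(N) = (-2*8)*(6/(-1)) = -96*(-1) = -16*(-6) = 96)
√(v(H(y, 5³)) - 138948) = √(96 - 138948) = √(-138852) = 6*I*√3857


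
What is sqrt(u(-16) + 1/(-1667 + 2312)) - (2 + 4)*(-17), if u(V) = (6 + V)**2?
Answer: 102 + sqrt(41603145)/645 ≈ 112.00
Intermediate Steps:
sqrt(u(-16) + 1/(-1667 + 2312)) - (2 + 4)*(-17) = sqrt((6 - 16)**2 + 1/(-1667 + 2312)) - (2 + 4)*(-17) = sqrt((-10)**2 + 1/645) - 6*(-17) = sqrt(100 + 1/645) - 1*(-102) = sqrt(64501/645) + 102 = sqrt(41603145)/645 + 102 = 102 + sqrt(41603145)/645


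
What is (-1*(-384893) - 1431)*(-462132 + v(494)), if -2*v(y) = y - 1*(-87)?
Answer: -177321456695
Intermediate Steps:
v(y) = -87/2 - y/2 (v(y) = -(y - 1*(-87))/2 = -(y + 87)/2 = -(87 + y)/2 = -87/2 - y/2)
(-1*(-384893) - 1431)*(-462132 + v(494)) = (-1*(-384893) - 1431)*(-462132 + (-87/2 - ½*494)) = (384893 - 1431)*(-462132 + (-87/2 - 247)) = 383462*(-462132 - 581/2) = 383462*(-924845/2) = -177321456695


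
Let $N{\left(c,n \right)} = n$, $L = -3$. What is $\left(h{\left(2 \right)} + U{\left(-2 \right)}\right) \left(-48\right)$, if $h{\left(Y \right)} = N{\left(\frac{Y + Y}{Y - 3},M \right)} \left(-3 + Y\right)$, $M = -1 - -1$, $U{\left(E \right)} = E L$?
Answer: $-288$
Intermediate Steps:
$U{\left(E \right)} = - 3 E$ ($U{\left(E \right)} = E \left(-3\right) = - 3 E$)
$M = 0$ ($M = -1 + 1 = 0$)
$h{\left(Y \right)} = 0$ ($h{\left(Y \right)} = 0 \left(-3 + Y\right) = 0$)
$\left(h{\left(2 \right)} + U{\left(-2 \right)}\right) \left(-48\right) = \left(0 - -6\right) \left(-48\right) = \left(0 + 6\right) \left(-48\right) = 6 \left(-48\right) = -288$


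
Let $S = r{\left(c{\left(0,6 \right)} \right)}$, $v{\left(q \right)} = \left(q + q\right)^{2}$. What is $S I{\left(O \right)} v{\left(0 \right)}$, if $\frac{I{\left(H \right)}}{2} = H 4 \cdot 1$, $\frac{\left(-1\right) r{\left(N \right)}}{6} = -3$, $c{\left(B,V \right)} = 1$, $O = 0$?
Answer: $0$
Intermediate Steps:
$r{\left(N \right)} = 18$ ($r{\left(N \right)} = \left(-6\right) \left(-3\right) = 18$)
$v{\left(q \right)} = 4 q^{2}$ ($v{\left(q \right)} = \left(2 q\right)^{2} = 4 q^{2}$)
$I{\left(H \right)} = 8 H$ ($I{\left(H \right)} = 2 H 4 \cdot 1 = 2 \cdot 4 H 1 = 2 \cdot 4 H = 8 H$)
$S = 18$
$S I{\left(O \right)} v{\left(0 \right)} = 18 \cdot 8 \cdot 0 \cdot 4 \cdot 0^{2} = 18 \cdot 0 \cdot 4 \cdot 0 = 0 \cdot 0 = 0$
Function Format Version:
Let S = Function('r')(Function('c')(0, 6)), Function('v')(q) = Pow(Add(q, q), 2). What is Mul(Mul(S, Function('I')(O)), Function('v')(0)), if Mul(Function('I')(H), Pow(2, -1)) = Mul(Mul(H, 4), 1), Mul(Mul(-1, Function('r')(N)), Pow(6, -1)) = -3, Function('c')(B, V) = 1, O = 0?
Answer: 0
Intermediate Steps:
Function('r')(N) = 18 (Function('r')(N) = Mul(-6, -3) = 18)
Function('v')(q) = Mul(4, Pow(q, 2)) (Function('v')(q) = Pow(Mul(2, q), 2) = Mul(4, Pow(q, 2)))
Function('I')(H) = Mul(8, H) (Function('I')(H) = Mul(2, Mul(Mul(H, 4), 1)) = Mul(2, Mul(Mul(4, H), 1)) = Mul(2, Mul(4, H)) = Mul(8, H))
S = 18
Mul(Mul(S, Function('I')(O)), Function('v')(0)) = Mul(Mul(18, Mul(8, 0)), Mul(4, Pow(0, 2))) = Mul(Mul(18, 0), Mul(4, 0)) = Mul(0, 0) = 0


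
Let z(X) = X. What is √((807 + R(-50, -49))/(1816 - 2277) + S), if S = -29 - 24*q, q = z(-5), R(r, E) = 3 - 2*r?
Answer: √18919901/461 ≈ 9.4354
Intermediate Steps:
q = -5
S = 91 (S = -29 - 24*(-5) = -29 + 120 = 91)
√((807 + R(-50, -49))/(1816 - 2277) + S) = √((807 + (3 - 2*(-50)))/(1816 - 2277) + 91) = √((807 + (3 + 100))/(-461) + 91) = √((807 + 103)*(-1/461) + 91) = √(910*(-1/461) + 91) = √(-910/461 + 91) = √(41041/461) = √18919901/461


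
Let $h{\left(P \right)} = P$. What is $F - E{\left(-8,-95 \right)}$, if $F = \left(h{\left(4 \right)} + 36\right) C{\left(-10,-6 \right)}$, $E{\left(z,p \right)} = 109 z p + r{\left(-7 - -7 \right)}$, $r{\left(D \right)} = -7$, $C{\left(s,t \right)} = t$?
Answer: $-83073$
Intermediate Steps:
$E{\left(z,p \right)} = -7 + 109 p z$ ($E{\left(z,p \right)} = 109 z p - 7 = 109 p z - 7 = -7 + 109 p z$)
$F = -240$ ($F = \left(4 + 36\right) \left(-6\right) = 40 \left(-6\right) = -240$)
$F - E{\left(-8,-95 \right)} = -240 - \left(-7 + 109 \left(-95\right) \left(-8\right)\right) = -240 - \left(-7 + 82840\right) = -240 - 82833 = -83073$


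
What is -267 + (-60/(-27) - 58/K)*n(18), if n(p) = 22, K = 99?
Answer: -231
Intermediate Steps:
-267 + (-60/(-27) - 58/K)*n(18) = -267 + (-60/(-27) - 58/99)*22 = -267 + (-60*(-1/27) - 58*1/99)*22 = -267 + (20/9 - 58/99)*22 = -267 + (18/11)*22 = -267 + 36 = -231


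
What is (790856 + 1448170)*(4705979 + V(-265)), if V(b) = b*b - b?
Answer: 10694638279194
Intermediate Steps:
V(b) = b² - b
(790856 + 1448170)*(4705979 + V(-265)) = (790856 + 1448170)*(4705979 - 265*(-1 - 265)) = 2239026*(4705979 - 265*(-266)) = 2239026*(4705979 + 70490) = 2239026*4776469 = 10694638279194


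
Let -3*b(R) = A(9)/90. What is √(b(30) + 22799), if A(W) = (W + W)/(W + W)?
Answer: √184671870/90 ≈ 150.99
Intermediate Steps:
A(W) = 1 (A(W) = (2*W)/((2*W)) = (2*W)*(1/(2*W)) = 1)
b(R) = -1/270 (b(R) = -1/(3*90) = -⅓*1/90 = -1/270)
√(b(30) + 22799) = √(-1/270 + 22799) = √(6155729/270) = √184671870/90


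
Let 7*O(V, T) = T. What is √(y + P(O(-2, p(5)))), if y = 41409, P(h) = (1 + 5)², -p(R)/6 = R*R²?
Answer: 3*√4605 ≈ 203.58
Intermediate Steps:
p(R) = -6*R³ (p(R) = -6*R*R² = -6*R³)
O(V, T) = T/7
P(h) = 36 (P(h) = 6² = 36)
√(y + P(O(-2, p(5)))) = √(41409 + 36) = √41445 = 3*√4605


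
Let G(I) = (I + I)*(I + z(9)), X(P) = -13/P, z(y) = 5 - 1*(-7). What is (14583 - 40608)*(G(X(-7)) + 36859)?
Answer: -47069153325/49 ≈ -9.6059e+8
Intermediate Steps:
z(y) = 12 (z(y) = 5 + 7 = 12)
G(I) = 2*I*(12 + I) (G(I) = (I + I)*(I + 12) = (2*I)*(12 + I) = 2*I*(12 + I))
(14583 - 40608)*(G(X(-7)) + 36859) = (14583 - 40608)*(2*(-13/(-7))*(12 - 13/(-7)) + 36859) = -26025*(2*(-13*(-⅐))*(12 - 13*(-⅐)) + 36859) = -26025*(2*(13/7)*(12 + 13/7) + 36859) = -26025*(2*(13/7)*(97/7) + 36859) = -26025*(2522/49 + 36859) = -26025*1808613/49 = -47069153325/49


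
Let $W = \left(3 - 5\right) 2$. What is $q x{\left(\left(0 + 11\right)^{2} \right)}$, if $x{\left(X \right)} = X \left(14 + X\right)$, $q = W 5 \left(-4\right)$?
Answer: $1306800$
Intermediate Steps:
$W = -4$ ($W = \left(-2\right) 2 = -4$)
$q = 80$ ($q = \left(-4\right) 5 \left(-4\right) = \left(-20\right) \left(-4\right) = 80$)
$q x{\left(\left(0 + 11\right)^{2} \right)} = 80 \left(0 + 11\right)^{2} \left(14 + \left(0 + 11\right)^{2}\right) = 80 \cdot 11^{2} \left(14 + 11^{2}\right) = 80 \cdot 121 \left(14 + 121\right) = 80 \cdot 121 \cdot 135 = 80 \cdot 16335 = 1306800$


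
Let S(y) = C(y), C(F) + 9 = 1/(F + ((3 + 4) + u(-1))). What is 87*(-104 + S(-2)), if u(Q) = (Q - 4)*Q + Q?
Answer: -29464/3 ≈ -9821.3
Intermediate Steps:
u(Q) = Q + Q*(-4 + Q) (u(Q) = (-4 + Q)*Q + Q = Q*(-4 + Q) + Q = Q + Q*(-4 + Q))
C(F) = -9 + 1/(11 + F) (C(F) = -9 + 1/(F + ((3 + 4) - (-3 - 1))) = -9 + 1/(F + (7 - 1*(-4))) = -9 + 1/(F + (7 + 4)) = -9 + 1/(F + 11) = -9 + 1/(11 + F))
S(y) = (-98 - 9*y)/(11 + y)
87*(-104 + S(-2)) = 87*(-104 + (-98 - 9*(-2))/(11 - 2)) = 87*(-104 + (-98 + 18)/9) = 87*(-104 + (⅑)*(-80)) = 87*(-104 - 80/9) = 87*(-1016/9) = -29464/3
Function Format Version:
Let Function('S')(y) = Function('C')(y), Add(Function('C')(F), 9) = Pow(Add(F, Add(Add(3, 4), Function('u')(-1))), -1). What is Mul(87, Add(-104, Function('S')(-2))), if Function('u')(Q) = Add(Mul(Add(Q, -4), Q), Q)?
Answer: Rational(-29464, 3) ≈ -9821.3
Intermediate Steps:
Function('u')(Q) = Add(Q, Mul(Q, Add(-4, Q))) (Function('u')(Q) = Add(Mul(Add(-4, Q), Q), Q) = Add(Mul(Q, Add(-4, Q)), Q) = Add(Q, Mul(Q, Add(-4, Q))))
Function('C')(F) = Add(-9, Pow(Add(11, F), -1)) (Function('C')(F) = Add(-9, Pow(Add(F, Add(Add(3, 4), Mul(-1, Add(-3, -1)))), -1)) = Add(-9, Pow(Add(F, Add(7, Mul(-1, -4))), -1)) = Add(-9, Pow(Add(F, Add(7, 4)), -1)) = Add(-9, Pow(Add(F, 11), -1)) = Add(-9, Pow(Add(11, F), -1)))
Function('S')(y) = Mul(Pow(Add(11, y), -1), Add(-98, Mul(-9, y)))
Mul(87, Add(-104, Function('S')(-2))) = Mul(87, Add(-104, Mul(Pow(Add(11, -2), -1), Add(-98, Mul(-9, -2))))) = Mul(87, Add(-104, Mul(Pow(9, -1), Add(-98, 18)))) = Mul(87, Add(-104, Mul(Rational(1, 9), -80))) = Mul(87, Add(-104, Rational(-80, 9))) = Mul(87, Rational(-1016, 9)) = Rational(-29464, 3)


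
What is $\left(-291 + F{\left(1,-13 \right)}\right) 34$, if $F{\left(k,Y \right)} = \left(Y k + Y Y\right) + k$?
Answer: $-4556$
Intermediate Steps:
$F{\left(k,Y \right)} = k + Y^{2} + Y k$ ($F{\left(k,Y \right)} = \left(Y k + Y^{2}\right) + k = \left(Y^{2} + Y k\right) + k = k + Y^{2} + Y k$)
$\left(-291 + F{\left(1,-13 \right)}\right) 34 = \left(-291 + \left(1 + \left(-13\right)^{2} - 13\right)\right) 34 = \left(-291 + \left(1 + 169 - 13\right)\right) 34 = \left(-291 + 157\right) 34 = \left(-134\right) 34 = -4556$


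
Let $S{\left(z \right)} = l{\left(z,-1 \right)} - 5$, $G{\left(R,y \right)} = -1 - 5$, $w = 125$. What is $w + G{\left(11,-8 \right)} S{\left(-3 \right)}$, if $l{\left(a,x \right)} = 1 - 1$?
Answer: $155$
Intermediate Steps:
$l{\left(a,x \right)} = 0$ ($l{\left(a,x \right)} = 1 - 1 = 0$)
$G{\left(R,y \right)} = -6$ ($G{\left(R,y \right)} = -1 - 5 = -6$)
$S{\left(z \right)} = -5$ ($S{\left(z \right)} = 0 - 5 = -5$)
$w + G{\left(11,-8 \right)} S{\left(-3 \right)} = 125 - -30 = 125 + 30 = 155$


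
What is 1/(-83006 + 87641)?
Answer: 1/4635 ≈ 0.00021575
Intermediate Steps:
1/(-83006 + 87641) = 1/4635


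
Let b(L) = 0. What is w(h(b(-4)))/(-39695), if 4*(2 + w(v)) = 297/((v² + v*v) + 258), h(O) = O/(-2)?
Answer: 589/13655080 ≈ 4.3134e-5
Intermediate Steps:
h(O) = -O/2 (h(O) = O*(-½) = -O/2)
w(v) = -2 + 297/(4*(258 + 2*v²)) (w(v) = -2 + (297/((v² + v*v) + 258))/4 = -2 + (297/((v² + v²) + 258))/4 = -2 + (297/(2*v² + 258))/4 = -2 + (297/(258 + 2*v²))/4 = -2 + 297/(4*(258 + 2*v²)))
w(h(b(-4)))/(-39695) = ((-1767 - 16*(-½*0)²)/(8*(129 + (-½*0)²)))/(-39695) = ((-1767 - 16*0²)/(8*(129 + 0²)))*(-1/39695) = ((-1767 - 16*0)/(8*(129 + 0)))*(-1/39695) = ((⅛)*(-1767 + 0)/129)*(-1/39695) = ((⅛)*(1/129)*(-1767))*(-1/39695) = -589/344*(-1/39695) = 589/13655080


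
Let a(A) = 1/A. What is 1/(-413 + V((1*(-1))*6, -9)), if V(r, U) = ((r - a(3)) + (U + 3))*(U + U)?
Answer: -1/191 ≈ -0.0052356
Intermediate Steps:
V(r, U) = 2*U*(8/3 + U + r) (V(r, U) = ((r - 1/3) + (U + 3))*(U + U) = ((r - 1*1/3) + (3 + U))*(2*U) = ((r - 1/3) + (3 + U))*(2*U) = ((-1/3 + r) + (3 + U))*(2*U) = (8/3 + U + r)*(2*U) = 2*U*(8/3 + U + r))
1/(-413 + V((1*(-1))*6, -9)) = 1/(-413 + (2/3)*(-9)*(8 + 3*(-9) + 3*((1*(-1))*6))) = 1/(-413 + (2/3)*(-9)*(8 - 27 + 3*(-1*6))) = 1/(-413 + (2/3)*(-9)*(8 - 27 + 3*(-6))) = 1/(-413 + (2/3)*(-9)*(8 - 27 - 18)) = 1/(-413 + (2/3)*(-9)*(-37)) = 1/(-413 + 222) = 1/(-191) = -1/191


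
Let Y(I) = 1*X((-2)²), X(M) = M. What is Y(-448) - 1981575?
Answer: -1981571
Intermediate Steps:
Y(I) = 4 (Y(I) = 1*(-2)² = 1*4 = 4)
Y(-448) - 1981575 = 4 - 1981575 = -1981571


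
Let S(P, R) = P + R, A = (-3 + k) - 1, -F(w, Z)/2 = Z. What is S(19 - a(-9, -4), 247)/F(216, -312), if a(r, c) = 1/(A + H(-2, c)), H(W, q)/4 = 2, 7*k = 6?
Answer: 9037/21216 ≈ 0.42595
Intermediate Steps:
k = 6/7 (k = (1/7)*6 = 6/7 ≈ 0.85714)
F(w, Z) = -2*Z
H(W, q) = 8 (H(W, q) = 4*2 = 8)
A = -22/7 (A = (-3 + 6/7) - 1 = -15/7 - 1 = -22/7 ≈ -3.1429)
a(r, c) = 7/34 (a(r, c) = 1/(-22/7 + 8) = 1/(34/7) = 7/34)
S(19 - a(-9, -4), 247)/F(216, -312) = ((19 - 1*7/34) + 247)/((-2*(-312))) = ((19 - 7/34) + 247)/624 = (639/34 + 247)*(1/624) = (9037/34)*(1/624) = 9037/21216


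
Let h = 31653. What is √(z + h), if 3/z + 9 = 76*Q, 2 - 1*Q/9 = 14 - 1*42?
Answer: √1479605849394/6837 ≈ 177.91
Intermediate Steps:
Q = 270 (Q = 18 - 9*(14 - 1*42) = 18 - 9*(14 - 42) = 18 - 9*(-28) = 18 + 252 = 270)
z = 1/6837 (z = 3/(-9 + 76*270) = 3/(-9 + 20520) = 3/20511 = 3*(1/20511) = 1/6837 ≈ 0.00014626)
√(z + h) = √(1/6837 + 31653) = √(216411562/6837) = √1479605849394/6837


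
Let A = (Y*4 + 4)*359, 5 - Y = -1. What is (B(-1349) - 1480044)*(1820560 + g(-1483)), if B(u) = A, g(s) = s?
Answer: -2674028637384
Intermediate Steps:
Y = 6 (Y = 5 - 1*(-1) = 5 + 1 = 6)
A = 10052 (A = (6*4 + 4)*359 = (24 + 4)*359 = 28*359 = 10052)
B(u) = 10052
(B(-1349) - 1480044)*(1820560 + g(-1483)) = (10052 - 1480044)*(1820560 - 1483) = -1469992*1819077 = -2674028637384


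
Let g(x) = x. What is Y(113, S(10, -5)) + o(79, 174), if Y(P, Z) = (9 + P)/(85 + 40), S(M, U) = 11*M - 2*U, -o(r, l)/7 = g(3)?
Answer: -2503/125 ≈ -20.024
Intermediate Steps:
o(r, l) = -21 (o(r, l) = -7*3 = -21)
S(M, U) = -2*U + 11*M
Y(P, Z) = 9/125 + P/125 (Y(P, Z) = (9 + P)/125 = (9 + P)*(1/125) = 9/125 + P/125)
Y(113, S(10, -5)) + o(79, 174) = (9/125 + (1/125)*113) - 21 = (9/125 + 113/125) - 21 = 122/125 - 21 = -2503/125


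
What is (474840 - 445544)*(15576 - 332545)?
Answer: -9285923824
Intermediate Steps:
(474840 - 445544)*(15576 - 332545) = 29296*(-316969) = -9285923824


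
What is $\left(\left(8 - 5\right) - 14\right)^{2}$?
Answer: $121$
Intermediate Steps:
$\left(\left(8 - 5\right) - 14\right)^{2} = \left(3 - 14\right)^{2} = \left(-11\right)^{2} = 121$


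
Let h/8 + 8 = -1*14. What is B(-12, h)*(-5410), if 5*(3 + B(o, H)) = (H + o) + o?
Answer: 232630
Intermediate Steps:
h = -176 (h = -64 + 8*(-1*14) = -64 + 8*(-14) = -64 - 112 = -176)
B(o, H) = -3 + H/5 + 2*o/5 (B(o, H) = -3 + ((H + o) + o)/5 = -3 + (H + 2*o)/5 = -3 + (H/5 + 2*o/5) = -3 + H/5 + 2*o/5)
B(-12, h)*(-5410) = (-3 + (⅕)*(-176) + (⅖)*(-12))*(-5410) = (-3 - 176/5 - 24/5)*(-5410) = -43*(-5410) = 232630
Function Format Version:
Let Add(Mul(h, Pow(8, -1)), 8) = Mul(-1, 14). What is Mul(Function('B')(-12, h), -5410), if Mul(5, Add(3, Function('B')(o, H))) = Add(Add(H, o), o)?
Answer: 232630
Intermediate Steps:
h = -176 (h = Add(-64, Mul(8, Mul(-1, 14))) = Add(-64, Mul(8, -14)) = Add(-64, -112) = -176)
Function('B')(o, H) = Add(-3, Mul(Rational(1, 5), H), Mul(Rational(2, 5), o)) (Function('B')(o, H) = Add(-3, Mul(Rational(1, 5), Add(Add(H, o), o))) = Add(-3, Mul(Rational(1, 5), Add(H, Mul(2, o)))) = Add(-3, Add(Mul(Rational(1, 5), H), Mul(Rational(2, 5), o))) = Add(-3, Mul(Rational(1, 5), H), Mul(Rational(2, 5), o)))
Mul(Function('B')(-12, h), -5410) = Mul(Add(-3, Mul(Rational(1, 5), -176), Mul(Rational(2, 5), -12)), -5410) = Mul(Add(-3, Rational(-176, 5), Rational(-24, 5)), -5410) = Mul(-43, -5410) = 232630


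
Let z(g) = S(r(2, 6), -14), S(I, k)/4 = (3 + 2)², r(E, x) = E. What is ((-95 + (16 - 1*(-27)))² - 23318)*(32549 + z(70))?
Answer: -673026486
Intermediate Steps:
S(I, k) = 100 (S(I, k) = 4*(3 + 2)² = 4*5² = 4*25 = 100)
z(g) = 100
((-95 + (16 - 1*(-27)))² - 23318)*(32549 + z(70)) = ((-95 + (16 - 1*(-27)))² - 23318)*(32549 + 100) = ((-95 + (16 + 27))² - 23318)*32649 = ((-95 + 43)² - 23318)*32649 = ((-52)² - 23318)*32649 = (2704 - 23318)*32649 = -20614*32649 = -673026486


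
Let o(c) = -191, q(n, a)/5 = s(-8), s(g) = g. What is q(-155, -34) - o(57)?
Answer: 151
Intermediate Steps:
q(n, a) = -40 (q(n, a) = 5*(-8) = -40)
q(-155, -34) - o(57) = -40 - 1*(-191) = -40 + 191 = 151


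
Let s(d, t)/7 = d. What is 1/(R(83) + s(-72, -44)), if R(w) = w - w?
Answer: -1/504 ≈ -0.0019841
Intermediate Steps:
s(d, t) = 7*d
R(w) = 0
1/(R(83) + s(-72, -44)) = 1/(0 + 7*(-72)) = 1/(0 - 504) = 1/(-504) = -1/504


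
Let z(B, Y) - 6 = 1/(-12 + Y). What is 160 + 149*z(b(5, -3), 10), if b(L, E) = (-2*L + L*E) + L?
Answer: 1959/2 ≈ 979.50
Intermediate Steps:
b(L, E) = -L + E*L (b(L, E) = (-2*L + E*L) + L = -L + E*L)
z(B, Y) = 6 + 1/(-12 + Y)
160 + 149*z(b(5, -3), 10) = 160 + 149*((-71 + 6*10)/(-12 + 10)) = 160 + 149*((-71 + 60)/(-2)) = 160 + 149*(-½*(-11)) = 160 + 149*(11/2) = 160 + 1639/2 = 1959/2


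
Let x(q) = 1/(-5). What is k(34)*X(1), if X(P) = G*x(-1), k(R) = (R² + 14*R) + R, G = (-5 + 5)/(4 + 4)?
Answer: 0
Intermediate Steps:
x(q) = -⅕
G = 0 (G = 0/8 = 0*(⅛) = 0)
k(R) = R² + 15*R
X(P) = 0 (X(P) = 0*(-⅕) = 0)
k(34)*X(1) = (34*(15 + 34))*0 = (34*49)*0 = 1666*0 = 0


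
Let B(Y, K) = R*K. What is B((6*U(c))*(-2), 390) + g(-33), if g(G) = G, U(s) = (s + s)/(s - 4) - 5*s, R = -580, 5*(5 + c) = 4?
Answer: -226233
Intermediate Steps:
c = -21/5 (c = -5 + (1/5)*4 = -5 + 4/5 = -21/5 ≈ -4.2000)
U(s) = -5*s + 2*s/(-4 + s) (U(s) = (2*s)/(-4 + s) - 5*s = 2*s/(-4 + s) - 5*s = -5*s + 2*s/(-4 + s))
B(Y, K) = -580*K
B((6*U(c))*(-2), 390) + g(-33) = -580*390 - 33 = -226200 - 33 = -226233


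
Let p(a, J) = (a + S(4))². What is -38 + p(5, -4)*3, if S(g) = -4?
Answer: -35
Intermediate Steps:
p(a, J) = (-4 + a)² (p(a, J) = (a - 4)² = (-4 + a)²)
-38 + p(5, -4)*3 = -38 + (-4 + 5)²*3 = -38 + 1²*3 = -38 + 1*3 = -38 + 3 = -35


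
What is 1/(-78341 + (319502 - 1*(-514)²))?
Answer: -1/23035 ≈ -4.3412e-5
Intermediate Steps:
1/(-78341 + (319502 - 1*(-514)²)) = 1/(-78341 + (319502 - 1*264196)) = 1/(-78341 + (319502 - 264196)) = 1/(-78341 + 55306) = 1/(-23035) = -1/23035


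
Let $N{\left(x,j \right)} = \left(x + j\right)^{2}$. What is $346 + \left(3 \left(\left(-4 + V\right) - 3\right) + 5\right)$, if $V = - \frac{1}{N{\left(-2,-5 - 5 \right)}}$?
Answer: $\frac{15839}{48} \approx 329.98$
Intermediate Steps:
$N{\left(x,j \right)} = \left(j + x\right)^{2}$
$V = - \frac{1}{144}$ ($V = - \frac{1}{\left(\left(-5 - 5\right) - 2\right)^{2}} = - \frac{1}{\left(-10 - 2\right)^{2}} = - \frac{1}{\left(-12\right)^{2}} = - \frac{1}{144} \approx -0.0069444$)
$346 + \left(3 \left(\left(-4 + V\right) - 3\right) + 5\right) = 346 + \left(3 \left(\left(-4 - \frac{1}{144}\right) - 3\right) + 5\right) = 346 + \left(3 \left(- \frac{577}{144} - 3\right) + 5\right) = 346 + \left(3 \left(- \frac{1009}{144}\right) + 5\right) = 346 + \left(- \frac{1009}{48} + 5\right) = 346 - \frac{769}{48} = \frac{15839}{48}$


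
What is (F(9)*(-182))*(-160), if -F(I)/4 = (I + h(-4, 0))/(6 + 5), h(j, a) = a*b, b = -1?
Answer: -1048320/11 ≈ -95302.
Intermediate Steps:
h(j, a) = -a (h(j, a) = a*(-1) = -a)
F(I) = -4*I/11 (F(I) = -4*(I - 1*0)/(6 + 5) = -4*(I + 0)/11 = -4*I/11)
(F(9)*(-182))*(-160) = (-4/11*9*(-182))*(-160) = -36/11*(-182)*(-160) = (6552/11)*(-160) = -1048320/11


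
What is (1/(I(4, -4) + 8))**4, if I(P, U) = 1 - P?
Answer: 1/625 ≈ 0.0016000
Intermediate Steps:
(1/(I(4, -4) + 8))**4 = (1/((1 - 1*4) + 8))**4 = (1/((1 - 4) + 8))**4 = (1/(-3 + 8))**4 = (1/5)**4 = 1/625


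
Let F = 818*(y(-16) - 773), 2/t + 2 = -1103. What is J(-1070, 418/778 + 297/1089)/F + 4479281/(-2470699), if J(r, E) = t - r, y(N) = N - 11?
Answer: -810485767123313/446648023822000 ≈ -1.8146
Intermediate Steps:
t = -2/1105 (t = 2/(-2 - 1103) = 2/(-1105) = 2*(-1/1105) = -2/1105 ≈ -0.0018100)
y(N) = -11 + N
F = -654400 (F = 818*((-11 - 16) - 773) = 818*(-27 - 773) = 818*(-800) = -654400)
J(r, E) = -2/1105 - r
J(-1070, 418/778 + 297/1089)/F + 4479281/(-2470699) = (-2/1105 - 1*(-1070))/(-654400) + 4479281/(-2470699) = (-2/1105 + 1070)*(-1/654400) + 4479281*(-1/2470699) = (1182348/1105)*(-1/654400) - 4479281/2470699 = -295587/180778000 - 4479281/2470699 = -810485767123313/446648023822000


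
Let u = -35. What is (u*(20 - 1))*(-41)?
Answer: 27265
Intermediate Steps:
(u*(20 - 1))*(-41) = -35*(20 - 1)*(-41) = -35*19*(-41) = -665*(-41) = 27265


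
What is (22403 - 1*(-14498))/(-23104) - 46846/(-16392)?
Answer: 59681099/47340096 ≈ 1.2607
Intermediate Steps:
(22403 - 1*(-14498))/(-23104) - 46846/(-16392) = (22403 + 14498)*(-1/23104) - 46846*(-1/16392) = 36901*(-1/23104) + 23423/8196 = -36901/23104 + 23423/8196 = 59681099/47340096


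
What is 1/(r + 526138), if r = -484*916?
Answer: 1/82794 ≈ 1.2078e-5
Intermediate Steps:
r = -443344
1/(r + 526138) = 1/(-443344 + 526138) = 1/82794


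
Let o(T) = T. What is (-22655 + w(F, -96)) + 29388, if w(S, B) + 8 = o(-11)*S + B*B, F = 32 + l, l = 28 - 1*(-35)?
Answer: 14896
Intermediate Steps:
l = 63 (l = 28 + 35 = 63)
F = 95 (F = 32 + 63 = 95)
w(S, B) = -8 + B² - 11*S (w(S, B) = -8 + (-11*S + B*B) = -8 + (-11*S + B²) = -8 + (B² - 11*S) = -8 + B² - 11*S)
(-22655 + w(F, -96)) + 29388 = (-22655 + (-8 + (-96)² - 11*95)) + 29388 = (-22655 + (-8 + 9216 - 1045)) + 29388 = (-22655 + 8163) + 29388 = -14492 + 29388 = 14896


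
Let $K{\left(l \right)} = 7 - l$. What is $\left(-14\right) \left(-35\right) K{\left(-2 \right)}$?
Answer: $4410$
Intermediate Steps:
$\left(-14\right) \left(-35\right) K{\left(-2 \right)} = \left(-14\right) \left(-35\right) \left(7 - -2\right) = 490 \left(7 + 2\right) = 490 \cdot 9 = 4410$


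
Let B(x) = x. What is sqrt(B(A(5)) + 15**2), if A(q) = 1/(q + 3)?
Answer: sqrt(3602)/4 ≈ 15.004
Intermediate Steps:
A(q) = 1/(3 + q)
sqrt(B(A(5)) + 15**2) = sqrt(1/(3 + 5) + 15**2) = sqrt(1/8 + 225) = sqrt(1801/8) = sqrt(3602)/4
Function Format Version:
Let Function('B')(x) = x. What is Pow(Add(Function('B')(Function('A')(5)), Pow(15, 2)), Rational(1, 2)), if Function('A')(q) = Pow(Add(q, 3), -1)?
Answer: Mul(Rational(1, 4), Pow(3602, Rational(1, 2))) ≈ 15.004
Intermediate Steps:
Function('A')(q) = Pow(Add(3, q), -1)
Pow(Add(Function('B')(Function('A')(5)), Pow(15, 2)), Rational(1, 2)) = Pow(Add(Pow(Add(3, 5), -1), Pow(15, 2)), Rational(1, 2)) = Pow(Add(Pow(8, -1), 225), Rational(1, 2)) = Pow(Add(Rational(1, 8), 225), Rational(1, 2)) = Pow(Rational(1801, 8), Rational(1, 2)) = Mul(Rational(1, 4), Pow(3602, Rational(1, 2)))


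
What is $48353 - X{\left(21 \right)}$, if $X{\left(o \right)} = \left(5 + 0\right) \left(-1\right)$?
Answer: $48358$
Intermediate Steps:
$X{\left(o \right)} = -5$ ($X{\left(o \right)} = 5 \left(-1\right) = -5$)
$48353 - X{\left(21 \right)} = 48353 - -5 = 48353 + 5 = 48358$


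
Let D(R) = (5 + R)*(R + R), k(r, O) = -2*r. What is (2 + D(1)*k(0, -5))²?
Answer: 4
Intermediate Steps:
D(R) = 2*R*(5 + R) (D(R) = (5 + R)*(2*R) = 2*R*(5 + R))
(2 + D(1)*k(0, -5))² = (2 + (2*1*(5 + 1))*(-2*0))² = (2 + (2*1*6)*0)² = (2 + 12*0)² = (2 + 0)² = 2² = 4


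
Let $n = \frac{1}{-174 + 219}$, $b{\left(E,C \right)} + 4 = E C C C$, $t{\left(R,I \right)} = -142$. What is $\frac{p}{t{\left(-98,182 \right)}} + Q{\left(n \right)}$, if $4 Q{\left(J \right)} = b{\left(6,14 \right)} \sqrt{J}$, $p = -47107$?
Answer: $\frac{47107}{142} + \frac{823 \sqrt{5}}{3} \approx 945.17$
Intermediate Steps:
$b{\left(E,C \right)} = -4 + E C^{3}$ ($b{\left(E,C \right)} = -4 + E C C C = -4 + E C^{2} C = -4 + E C^{3}$)
$n = \frac{1}{45} \approx 0.022222$
$Q{\left(J \right)} = 4115 \sqrt{J}$ ($Q{\left(J \right)} = \frac{\left(-4 + 6 \cdot 14^{3}\right) \sqrt{J}}{4} = \frac{\left(-4 + 6 \cdot 2744\right) \sqrt{J}}{4} = \frac{\left(-4 + 16464\right) \sqrt{J}}{4} = \frac{16460 \sqrt{J}}{4} = 4115 \sqrt{J}$)
$\frac{p}{t{\left(-98,182 \right)}} + Q{\left(n \right)} = - \frac{47107}{-142} + \frac{4115}{3 \sqrt{5}} = \left(-47107\right) \left(- \frac{1}{142}\right) + 4115 \frac{\sqrt{5}}{15} = \frac{47107}{142} + \frac{823 \sqrt{5}}{3}$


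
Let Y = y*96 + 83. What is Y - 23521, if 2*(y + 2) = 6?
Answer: -23342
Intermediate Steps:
y = 1 (y = -2 + (½)*6 = -2 + 3 = 1)
Y = 179 (Y = 1*96 + 83 = 96 + 83 = 179)
Y - 23521 = 179 - 23521 = -23342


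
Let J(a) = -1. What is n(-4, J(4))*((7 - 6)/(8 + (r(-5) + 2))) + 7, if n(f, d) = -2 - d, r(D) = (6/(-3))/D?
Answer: 359/52 ≈ 6.9038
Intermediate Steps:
r(D) = -2/D (r(D) = (6*(-⅓))/D = -2/D)
n(-4, J(4))*((7 - 6)/(8 + (r(-5) + 2))) + 7 = (-2 - 1*(-1))*((7 - 6)/(8 + (-2/(-5) + 2))) + 7 = (-2 + 1)*(1/(8 + (-2*(-⅕) + 2))) + 7 = -1/(8 + (⅖ + 2)) + 7 = -1/(8 + 12/5) + 7 = -1/52/5 + 7 = -5/52 + 7 = 359/52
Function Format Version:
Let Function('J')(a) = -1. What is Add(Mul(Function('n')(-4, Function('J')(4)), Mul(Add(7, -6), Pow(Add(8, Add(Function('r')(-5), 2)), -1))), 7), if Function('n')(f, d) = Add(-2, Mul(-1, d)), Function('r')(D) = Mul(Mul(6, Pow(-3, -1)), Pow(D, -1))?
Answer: Rational(359, 52) ≈ 6.9038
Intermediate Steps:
Function('r')(D) = Mul(-2, Pow(D, -1)) (Function('r')(D) = Mul(Mul(6, Rational(-1, 3)), Pow(D, -1)) = Mul(-2, Pow(D, -1)))
Add(Mul(Function('n')(-4, Function('J')(4)), Mul(Add(7, -6), Pow(Add(8, Add(Function('r')(-5), 2)), -1))), 7) = Add(Mul(Add(-2, Mul(-1, -1)), Mul(Add(7, -6), Pow(Add(8, Add(Mul(-2, Pow(-5, -1)), 2)), -1))), 7) = Add(Mul(Add(-2, 1), Mul(1, Pow(Add(8, Add(Mul(-2, Rational(-1, 5)), 2)), -1))), 7) = Add(Mul(-1, Mul(1, Pow(Add(8, Add(Rational(2, 5), 2)), -1))), 7) = Add(Mul(-1, Mul(1, Pow(Add(8, Rational(12, 5)), -1))), 7) = Add(Mul(-1, Mul(1, Pow(Rational(52, 5), -1))), 7) = Add(Mul(-1, Mul(1, Rational(5, 52))), 7) = Add(Mul(-1, Rational(5, 52)), 7) = Add(Rational(-5, 52), 7) = Rational(359, 52)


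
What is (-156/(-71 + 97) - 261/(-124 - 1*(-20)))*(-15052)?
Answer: 1365969/26 ≈ 52537.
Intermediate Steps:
(-156/(-71 + 97) - 261/(-124 - 1*(-20)))*(-15052) = (-156/26 - 261/(-124 + 20))*(-15052) = (-156*1/26 - 261/(-104))*(-15052) = (-6 - 261*(-1/104))*(-15052) = (-6 + 261/104)*(-15052) = -363/104*(-15052) = 1365969/26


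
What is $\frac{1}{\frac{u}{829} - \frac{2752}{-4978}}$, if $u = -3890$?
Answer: $- \frac{2063381}{8541506} \approx -0.24157$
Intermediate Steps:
$\frac{1}{\frac{u}{829} - \frac{2752}{-4978}} = \frac{1}{- \frac{3890}{829} - \frac{2752}{-4978}} = \frac{1}{\left(-3890\right) \frac{1}{829} - - \frac{1376}{2489}} = \frac{1}{- \frac{3890}{829} + \frac{1376}{2489}} = \frac{1}{- \frac{8541506}{2063381}} = - \frac{2063381}{8541506}$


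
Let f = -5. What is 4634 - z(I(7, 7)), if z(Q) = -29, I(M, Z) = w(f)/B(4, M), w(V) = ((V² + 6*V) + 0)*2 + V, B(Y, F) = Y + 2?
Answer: 4663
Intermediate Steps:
B(Y, F) = 2 + Y
w(V) = 2*V² + 13*V (w(V) = (V² + 6*V)*2 + V = (2*V² + 12*V) + V = 2*V² + 13*V)
I(M, Z) = -5/2 (I(M, Z) = (-5*(13 + 2*(-5)))/(2 + 4) = -5*(13 - 10)/6 = -5*3*(⅙) = -15*⅙ = -5/2)
4634 - z(I(7, 7)) = 4634 - 1*(-29) = 4634 + 29 = 4663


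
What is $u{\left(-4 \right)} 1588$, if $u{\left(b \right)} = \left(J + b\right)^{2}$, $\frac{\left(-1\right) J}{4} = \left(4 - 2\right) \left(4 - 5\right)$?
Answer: $25408$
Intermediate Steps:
$J = 8$ ($J = - 4 \left(4 - 2\right) \left(4 - 5\right) = - 4 \cdot 2 \left(-1\right) = \left(-4\right) \left(-2\right) = 8$)
$u{\left(b \right)} = \left(8 + b\right)^{2}$
$u{\left(-4 \right)} 1588 = \left(8 - 4\right)^{2} \cdot 1588 = 4^{2} \cdot 1588 = 16 \cdot 1588 = 25408$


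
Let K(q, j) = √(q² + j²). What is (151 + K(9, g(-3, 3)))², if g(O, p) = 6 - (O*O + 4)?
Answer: (151 + √130)² ≈ 26374.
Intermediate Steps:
g(O, p) = 2 - O² (g(O, p) = 6 - (O² + 4) = 6 - (4 + O²) = 6 + (-4 - O²) = 2 - O²)
K(q, j) = √(j² + q²)
(151 + K(9, g(-3, 3)))² = (151 + √((2 - 1*(-3)²)² + 9²))² = (151 + √((2 - 1*9)² + 81))² = (151 + √((2 - 9)² + 81))² = (151 + √((-7)² + 81))² = (151 + √(49 + 81))² = (151 + √130)²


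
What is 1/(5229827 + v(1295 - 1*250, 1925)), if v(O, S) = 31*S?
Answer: 1/5289502 ≈ 1.8905e-7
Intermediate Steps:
1/(5229827 + v(1295 - 1*250, 1925)) = 1/(5229827 + 31*1925) = 1/(5229827 + 59675) = 1/5289502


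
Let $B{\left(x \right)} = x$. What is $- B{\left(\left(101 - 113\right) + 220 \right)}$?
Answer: $-208$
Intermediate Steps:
$- B{\left(\left(101 - 113\right) + 220 \right)} = - (\left(101 - 113\right) + 220) = - (-12 + 220) = \left(-1\right) 208 = -208$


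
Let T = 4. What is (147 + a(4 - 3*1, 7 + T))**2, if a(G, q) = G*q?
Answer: 24964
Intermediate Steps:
(147 + a(4 - 3*1, 7 + T))**2 = (147 + (4 - 3*1)*(7 + 4))**2 = (147 + (4 - 3)*11)**2 = (147 + 1*11)**2 = (147 + 11)**2 = 158**2 = 24964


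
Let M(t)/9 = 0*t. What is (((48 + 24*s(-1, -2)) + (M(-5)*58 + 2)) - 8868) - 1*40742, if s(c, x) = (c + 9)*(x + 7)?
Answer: -48600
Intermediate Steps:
M(t) = 0 (M(t) = 9*(0*t) = 9*0 = 0)
s(c, x) = (7 + x)*(9 + c) (s(c, x) = (9 + c)*(7 + x) = (7 + x)*(9 + c))
(((48 + 24*s(-1, -2)) + (M(-5)*58 + 2)) - 8868) - 1*40742 = (((48 + 24*(63 + 7*(-1) + 9*(-2) - 1*(-2))) + (0*58 + 2)) - 8868) - 1*40742 = (((48 + 24*(63 - 7 - 18 + 2)) + (0 + 2)) - 8868) - 40742 = (((48 + 24*40) + 2) - 8868) - 40742 = (((48 + 960) + 2) - 8868) - 40742 = ((1008 + 2) - 8868) - 40742 = (1010 - 8868) - 40742 = -7858 - 40742 = -48600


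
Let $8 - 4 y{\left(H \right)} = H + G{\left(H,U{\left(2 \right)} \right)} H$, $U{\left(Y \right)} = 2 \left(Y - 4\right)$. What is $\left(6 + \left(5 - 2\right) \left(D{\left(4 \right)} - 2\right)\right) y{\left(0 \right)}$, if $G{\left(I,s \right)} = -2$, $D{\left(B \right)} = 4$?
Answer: $24$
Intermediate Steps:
$U{\left(Y \right)} = -8 + 2 Y$ ($U{\left(Y \right)} = 2 \left(-4 + Y\right) = -8 + 2 Y$)
$y{\left(H \right)} = 2 + \frac{H}{4}$ ($y{\left(H \right)} = 2 - \frac{H - 2 H}{4} = 2 - \frac{\left(-1\right) H}{4} = 2 + \frac{H}{4}$)
$\left(6 + \left(5 - 2\right) \left(D{\left(4 \right)} - 2\right)\right) y{\left(0 \right)} = \left(6 + \left(5 - 2\right) \left(4 - 2\right)\right) \left(2 + \frac{1}{4} \cdot 0\right) = \left(6 + 3 \left(4 + \left(-2 + 0\right)\right)\right) \left(2 + 0\right) = \left(6 + 3 \left(4 - 2\right)\right) 2 = \left(6 + 3 \cdot 2\right) 2 = \left(6 + 6\right) 2 = 12 \cdot 2 = 24$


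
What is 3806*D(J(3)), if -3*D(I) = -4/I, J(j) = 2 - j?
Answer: -15224/3 ≈ -5074.7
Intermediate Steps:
D(I) = 4/(3*I) (D(I) = -(-4)/(3*I) = 4/(3*I))
3806*D(J(3)) = 3806*(4/(3*(2 - 1*3))) = 3806*(4/(3*(2 - 3))) = 3806*((4/3)/(-1)) = 3806*((4/3)*(-1)) = 3806*(-4/3) = -15224/3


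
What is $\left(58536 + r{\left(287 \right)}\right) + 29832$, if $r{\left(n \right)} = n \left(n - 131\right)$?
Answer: $133140$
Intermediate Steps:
$r{\left(n \right)} = n \left(-131 + n\right)$
$\left(58536 + r{\left(287 \right)}\right) + 29832 = \left(58536 + 287 \left(-131 + 287\right)\right) + 29832 = \left(58536 + 287 \cdot 156\right) + 29832 = \left(58536 + 44772\right) + 29832 = 103308 + 29832 = 133140$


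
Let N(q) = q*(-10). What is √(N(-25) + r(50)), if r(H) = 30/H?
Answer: √6265/5 ≈ 15.830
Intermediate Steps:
N(q) = -10*q
√(N(-25) + r(50)) = √(-10*(-25) + 30/50) = √(250 + 30*(1/50)) = √(250 + ⅗) = √(1253/5) = √6265/5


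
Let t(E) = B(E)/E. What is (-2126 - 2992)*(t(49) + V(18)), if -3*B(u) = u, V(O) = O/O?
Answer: -3412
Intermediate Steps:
V(O) = 1
B(u) = -u/3
t(E) = -⅓ (t(E) = (-E/3)/E = -⅓)
(-2126 - 2992)*(t(49) + V(18)) = (-2126 - 2992)*(-⅓ + 1) = -5118*⅔ = -3412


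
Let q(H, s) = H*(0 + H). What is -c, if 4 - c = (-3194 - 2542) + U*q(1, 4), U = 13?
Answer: -5727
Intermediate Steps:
q(H, s) = H² (q(H, s) = H*H = H²)
c = 5727 (c = 4 - ((-3194 - 2542) + 13*1²) = 4 - (-5736 + 13*1) = 4 - (-5736 + 13) = 4 - 1*(-5723) = 4 + 5723 = 5727)
-c = -1*5727 = -5727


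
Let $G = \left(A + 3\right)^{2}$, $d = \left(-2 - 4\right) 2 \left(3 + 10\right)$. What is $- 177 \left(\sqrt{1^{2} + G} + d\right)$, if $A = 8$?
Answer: $27612 - 177 \sqrt{122} \approx 25657.0$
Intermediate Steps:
$d = -156$ ($d = \left(-6\right) 2 \cdot 13 = \left(-12\right) 13 = -156$)
$G = 121$ ($G = \left(8 + 3\right)^{2} = 11^{2} = 121$)
$- 177 \left(\sqrt{1^{2} + G} + d\right) = - 177 \left(\sqrt{1^{2} + 121} - 156\right) = - 177 \left(\sqrt{1 + 121} - 156\right) = - 177 \left(\sqrt{122} - 156\right) = - 177 \left(-156 + \sqrt{122}\right) = 27612 - 177 \sqrt{122}$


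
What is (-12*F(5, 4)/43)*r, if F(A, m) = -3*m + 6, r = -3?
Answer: -216/43 ≈ -5.0233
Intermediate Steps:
F(A, m) = 6 - 3*m
(-12*F(5, 4)/43)*r = -12*(6 - 3*4)/43*(-3) = -12*(6 - 12)/43*(-3) = -(-72)/43*(-3) = -12*(-6/43)*(-3) = (72/43)*(-3) = -216/43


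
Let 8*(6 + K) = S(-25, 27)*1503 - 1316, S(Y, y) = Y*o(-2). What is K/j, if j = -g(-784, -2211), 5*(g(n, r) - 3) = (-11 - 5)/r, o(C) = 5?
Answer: 2092037145/265448 ≈ 7881.2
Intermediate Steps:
g(n, r) = 3 - 16/(5*r) (g(n, r) = 3 + ((-11 - 5)/r)/5 = 3 + (-16/r)/5 = 3 - 16/(5*r))
S(Y, y) = 5*Y (S(Y, y) = Y*5 = 5*Y)
K = -189239/8 (K = -6 + ((5*(-25))*1503 - 1316)/8 = -6 + (-125*1503 - 1316)/8 = -6 + (-187875 - 1316)/8 = -6 + (1/8)*(-189191) = -6 - 189191/8 = -189239/8 ≈ -23655.)
j = -33181/11055 (j = -(3 - 16/5/(-2211)) = -(3 - 16/5*(-1/2211)) = -(3 + 16/11055) = -1*33181/11055 = -33181/11055 ≈ -3.0014)
K/j = -189239/(8*(-33181/11055)) = -189239/8*(-11055/33181) = 2092037145/265448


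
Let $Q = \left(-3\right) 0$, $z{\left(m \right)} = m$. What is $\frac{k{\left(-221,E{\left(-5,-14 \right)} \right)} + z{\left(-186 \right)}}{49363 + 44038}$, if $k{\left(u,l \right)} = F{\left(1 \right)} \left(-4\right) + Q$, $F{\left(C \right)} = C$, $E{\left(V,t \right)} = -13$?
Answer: $- \frac{190}{93401} \approx -0.0020342$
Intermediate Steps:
$Q = 0$
$k{\left(u,l \right)} = -4$ ($k{\left(u,l \right)} = 1 \left(-4\right) + 0 = -4 + 0 = -4$)
$\frac{k{\left(-221,E{\left(-5,-14 \right)} \right)} + z{\left(-186 \right)}}{49363 + 44038} = \frac{-4 - 186}{49363 + 44038} = - \frac{190}{93401}$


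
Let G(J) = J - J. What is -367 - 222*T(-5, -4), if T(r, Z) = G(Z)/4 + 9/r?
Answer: 163/5 ≈ 32.600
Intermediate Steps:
G(J) = 0
T(r, Z) = 9/r (T(r, Z) = 0/4 + 9/r = 0*(¼) + 9/r = 0 + 9/r = 9/r)
-367 - 222*T(-5, -4) = -367 - 1998/(-5) = -367 - 1998*(-1)/5 = -367 - 222*(-9/5) = -367 + 1998/5 = 163/5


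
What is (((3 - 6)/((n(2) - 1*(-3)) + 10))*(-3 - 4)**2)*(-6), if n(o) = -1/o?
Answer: 1764/25 ≈ 70.560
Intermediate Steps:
(((3 - 6)/((n(2) - 1*(-3)) + 10))*(-3 - 4)**2)*(-6) = (((3 - 6)/((-1/2 - 1*(-3)) + 10))*(-3 - 4)**2)*(-6) = (-3/((-1*1/2 + 3) + 10)*(-7)**2)*(-6) = (-3/((-1/2 + 3) + 10)*49)*(-6) = (-3/(5/2 + 10)*49)*(-6) = (-3/25/2*49)*(-6) = (-3*2/25*49)*(-6) = -6/25*49*(-6) = -294/25*(-6) = 1764/25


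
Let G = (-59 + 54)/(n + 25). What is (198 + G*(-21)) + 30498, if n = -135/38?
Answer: 5004246/163 ≈ 30701.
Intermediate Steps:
n = -135/38 (n = -135*1/38 = -135/38 ≈ -3.5526)
G = -38/163 (G = (-59 + 54)/(-135/38 + 25) = -5/815/38 = -5*38/815 = -38/163 ≈ -0.23313)
(198 + G*(-21)) + 30498 = (198 - 38/163*(-21)) + 30498 = (198 + 798/163) + 30498 = 33072/163 + 30498 = 5004246/163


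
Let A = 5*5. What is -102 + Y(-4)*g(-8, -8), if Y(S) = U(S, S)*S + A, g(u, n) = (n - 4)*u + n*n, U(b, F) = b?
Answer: 6458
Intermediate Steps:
A = 25
g(u, n) = n² + u*(-4 + n) (g(u, n) = (-4 + n)*u + n² = u*(-4 + n) + n² = n² + u*(-4 + n))
Y(S) = 25 + S² (Y(S) = S*S + 25 = S² + 25 = 25 + S²)
-102 + Y(-4)*g(-8, -8) = -102 + (25 + (-4)²)*((-8)² - 4*(-8) - 8*(-8)) = -102 + (25 + 16)*(64 + 32 + 64) = -102 + 41*160 = -102 + 6560 = 6458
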